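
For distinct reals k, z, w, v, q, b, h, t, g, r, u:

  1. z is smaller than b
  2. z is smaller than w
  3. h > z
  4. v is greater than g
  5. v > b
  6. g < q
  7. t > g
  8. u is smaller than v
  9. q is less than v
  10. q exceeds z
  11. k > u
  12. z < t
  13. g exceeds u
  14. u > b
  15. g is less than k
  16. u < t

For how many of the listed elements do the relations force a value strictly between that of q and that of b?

2

The relations place b below q. An element lies strictly between them when it is forced above b and also forced below q.
Above b: {u, g, k, v, t}. Below q: {z, u, g}.
Intersection: {u, g} — 2.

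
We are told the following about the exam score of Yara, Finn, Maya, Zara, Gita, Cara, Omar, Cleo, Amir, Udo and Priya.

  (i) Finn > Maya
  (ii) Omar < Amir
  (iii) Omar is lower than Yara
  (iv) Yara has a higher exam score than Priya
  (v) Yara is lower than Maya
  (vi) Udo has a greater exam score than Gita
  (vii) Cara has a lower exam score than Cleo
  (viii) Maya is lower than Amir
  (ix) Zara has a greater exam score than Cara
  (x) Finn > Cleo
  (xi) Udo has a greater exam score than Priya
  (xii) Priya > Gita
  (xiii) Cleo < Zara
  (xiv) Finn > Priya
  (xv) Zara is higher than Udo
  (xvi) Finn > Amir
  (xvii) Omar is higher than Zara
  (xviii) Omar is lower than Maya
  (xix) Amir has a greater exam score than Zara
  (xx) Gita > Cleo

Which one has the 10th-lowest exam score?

Amir

Chaining the given pairs: Cara < Cleo < Gita < Priya < Udo < Zara < Omar < Yara < Maya < Amir < Finn.
The 10th smallest is Amir.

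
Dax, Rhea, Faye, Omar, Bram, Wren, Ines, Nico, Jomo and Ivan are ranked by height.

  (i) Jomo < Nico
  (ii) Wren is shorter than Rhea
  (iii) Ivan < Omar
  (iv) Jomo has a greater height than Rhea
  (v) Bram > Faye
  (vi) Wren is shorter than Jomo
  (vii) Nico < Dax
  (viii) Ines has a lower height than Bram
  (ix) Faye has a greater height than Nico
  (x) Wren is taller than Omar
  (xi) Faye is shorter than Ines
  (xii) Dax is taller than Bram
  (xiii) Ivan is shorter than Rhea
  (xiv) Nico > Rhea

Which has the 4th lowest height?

Chaining the given pairs: Ivan < Omar < Wren < Rhea < Jomo < Nico < Faye < Ines < Bram < Dax.
The 4th smallest is Rhea.

Rhea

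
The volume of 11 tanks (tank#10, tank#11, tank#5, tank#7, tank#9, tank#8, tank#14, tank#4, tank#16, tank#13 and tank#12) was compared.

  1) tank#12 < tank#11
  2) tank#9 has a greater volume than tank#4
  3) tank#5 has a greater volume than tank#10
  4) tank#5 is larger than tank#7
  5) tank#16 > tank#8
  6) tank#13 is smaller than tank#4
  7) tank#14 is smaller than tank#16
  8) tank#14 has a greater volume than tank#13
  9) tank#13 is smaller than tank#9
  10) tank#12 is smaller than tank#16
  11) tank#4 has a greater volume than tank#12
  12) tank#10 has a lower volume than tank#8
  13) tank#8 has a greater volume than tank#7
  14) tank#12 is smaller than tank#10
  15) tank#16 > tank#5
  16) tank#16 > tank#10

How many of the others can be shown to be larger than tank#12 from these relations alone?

Directly above tank#12: tank#10, tank#4, tank#11, tank#16.
One step further: tank#8, tank#9, tank#5 (7 so far).
Nothing else is reachable above tank#12; 7 in all.

7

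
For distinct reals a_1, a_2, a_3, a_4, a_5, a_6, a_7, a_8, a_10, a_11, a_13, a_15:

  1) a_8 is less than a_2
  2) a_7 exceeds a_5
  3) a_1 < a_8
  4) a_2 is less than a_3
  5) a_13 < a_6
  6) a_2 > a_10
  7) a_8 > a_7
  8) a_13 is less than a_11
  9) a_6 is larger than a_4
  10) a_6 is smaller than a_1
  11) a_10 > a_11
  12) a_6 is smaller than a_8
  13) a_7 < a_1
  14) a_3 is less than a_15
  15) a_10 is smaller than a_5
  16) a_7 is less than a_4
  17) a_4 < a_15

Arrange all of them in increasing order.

a_13 < a_11 < a_10 < a_5 < a_7 < a_4 < a_6 < a_1 < a_8 < a_2 < a_3 < a_15

Nothing is placed below a_13, so it is least; from there a_13 < a_11; a_11 < a_10; a_10 < a_5; a_5 < a_7; a_7 < a_4; a_4 < a_6; a_6 < a_1; a_1 < a_8; a_8 < a_2; a_2 < a_3; a_3 < a_15, each given directly.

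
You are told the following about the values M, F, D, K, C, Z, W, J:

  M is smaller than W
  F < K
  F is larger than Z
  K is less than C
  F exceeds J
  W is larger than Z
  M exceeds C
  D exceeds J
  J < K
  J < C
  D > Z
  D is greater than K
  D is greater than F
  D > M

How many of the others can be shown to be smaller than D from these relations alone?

The elements the relations force below D are J, Z, F, K, C, M — no chain reaches any other.
That is 6.

6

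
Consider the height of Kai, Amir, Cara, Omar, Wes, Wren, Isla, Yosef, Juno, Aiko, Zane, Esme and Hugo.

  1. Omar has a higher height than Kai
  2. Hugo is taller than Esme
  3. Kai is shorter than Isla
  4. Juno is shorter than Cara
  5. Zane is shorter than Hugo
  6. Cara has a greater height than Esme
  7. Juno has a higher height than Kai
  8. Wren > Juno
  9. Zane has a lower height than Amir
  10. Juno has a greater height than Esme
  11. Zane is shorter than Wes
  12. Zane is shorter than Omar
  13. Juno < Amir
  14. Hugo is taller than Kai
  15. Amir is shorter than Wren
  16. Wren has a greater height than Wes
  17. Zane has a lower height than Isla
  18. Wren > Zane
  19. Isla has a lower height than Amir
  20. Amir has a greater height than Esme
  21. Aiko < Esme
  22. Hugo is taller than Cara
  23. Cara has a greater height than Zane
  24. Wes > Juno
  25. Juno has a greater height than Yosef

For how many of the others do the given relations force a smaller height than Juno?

4

From Juno the given relations immediately reach Yosef, Esme, Kai.
From those, Aiko — 4 in total.
No other element is forced below Juno by the given relations, so the count is 4.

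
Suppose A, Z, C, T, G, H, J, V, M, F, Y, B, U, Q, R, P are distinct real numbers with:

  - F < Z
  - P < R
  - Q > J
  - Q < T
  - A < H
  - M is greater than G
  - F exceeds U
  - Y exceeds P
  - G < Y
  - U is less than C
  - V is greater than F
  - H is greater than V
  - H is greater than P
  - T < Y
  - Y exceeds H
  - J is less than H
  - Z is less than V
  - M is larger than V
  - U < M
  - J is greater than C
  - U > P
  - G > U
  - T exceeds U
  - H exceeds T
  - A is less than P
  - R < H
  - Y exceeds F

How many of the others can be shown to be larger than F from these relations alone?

From F the given relations immediately reach Z, V, Y.
From those, H, M — 5 in total.
No other element is forced above F by the given relations, so the count is 5.

5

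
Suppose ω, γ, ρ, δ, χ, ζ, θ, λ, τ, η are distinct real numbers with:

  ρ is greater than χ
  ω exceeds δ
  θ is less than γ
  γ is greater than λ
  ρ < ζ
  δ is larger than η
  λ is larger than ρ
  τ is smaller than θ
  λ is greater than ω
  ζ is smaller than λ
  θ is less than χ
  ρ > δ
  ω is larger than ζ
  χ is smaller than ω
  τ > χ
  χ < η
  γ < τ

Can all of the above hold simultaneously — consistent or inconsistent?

inconsistent

We have τ < θ stated directly, yet also θ < χ < η < δ < ρ < ζ < ω < λ < γ < τ by chaining the others — so θ < τ. Contradiction.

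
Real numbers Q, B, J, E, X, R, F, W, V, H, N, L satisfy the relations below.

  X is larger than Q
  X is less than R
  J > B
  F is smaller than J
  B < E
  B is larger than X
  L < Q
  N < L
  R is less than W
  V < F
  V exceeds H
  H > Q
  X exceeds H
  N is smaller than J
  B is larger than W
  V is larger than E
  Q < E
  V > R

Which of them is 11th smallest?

Chaining the given pairs: N < L < Q < H < X < R < W < B < E < V < F < J.
The 11th smallest is F.

F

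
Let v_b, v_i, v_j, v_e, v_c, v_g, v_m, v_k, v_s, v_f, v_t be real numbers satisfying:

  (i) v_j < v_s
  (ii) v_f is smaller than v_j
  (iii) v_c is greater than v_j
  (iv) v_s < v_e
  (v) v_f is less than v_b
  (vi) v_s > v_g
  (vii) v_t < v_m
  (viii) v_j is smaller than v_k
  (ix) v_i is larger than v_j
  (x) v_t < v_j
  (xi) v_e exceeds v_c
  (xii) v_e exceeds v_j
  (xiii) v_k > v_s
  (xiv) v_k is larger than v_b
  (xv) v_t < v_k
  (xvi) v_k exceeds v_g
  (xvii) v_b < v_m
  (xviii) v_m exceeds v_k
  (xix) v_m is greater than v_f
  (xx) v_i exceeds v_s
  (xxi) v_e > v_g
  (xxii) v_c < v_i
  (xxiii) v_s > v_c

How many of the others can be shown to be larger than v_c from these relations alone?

From v_c the given relations immediately reach v_s, v_i, v_e.
From those, v_k — 4 in total.
From those, v_m — 5 in total.
No other element is forced above v_c by the given relations, so the count is 5.

5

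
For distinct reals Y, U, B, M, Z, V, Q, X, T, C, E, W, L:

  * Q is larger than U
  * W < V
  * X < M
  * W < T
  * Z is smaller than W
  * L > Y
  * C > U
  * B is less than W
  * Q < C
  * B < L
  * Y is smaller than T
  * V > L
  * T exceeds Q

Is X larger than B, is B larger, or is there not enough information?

undetermined

Following every chain through B: above B we get W, T, L, V.
X is not reached, and no chain runs the other way from X to B.
So the given relations leave the order of B and X undetermined.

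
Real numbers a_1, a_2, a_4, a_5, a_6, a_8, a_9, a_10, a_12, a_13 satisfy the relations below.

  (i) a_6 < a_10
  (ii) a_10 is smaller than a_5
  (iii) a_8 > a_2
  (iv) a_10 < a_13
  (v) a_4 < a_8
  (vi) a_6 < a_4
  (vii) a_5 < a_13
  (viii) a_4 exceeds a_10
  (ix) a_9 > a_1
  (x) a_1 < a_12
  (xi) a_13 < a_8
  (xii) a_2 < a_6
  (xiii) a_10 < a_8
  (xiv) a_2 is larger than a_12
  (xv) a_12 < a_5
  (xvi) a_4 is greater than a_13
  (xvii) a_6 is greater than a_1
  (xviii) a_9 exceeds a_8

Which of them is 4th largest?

Chaining the given pairs: a_1 < a_12 < a_2 < a_6 < a_10 < a_5 < a_13 < a_4 < a_8 < a_9.
Counting 4 from the largest end gives a_13.

a_13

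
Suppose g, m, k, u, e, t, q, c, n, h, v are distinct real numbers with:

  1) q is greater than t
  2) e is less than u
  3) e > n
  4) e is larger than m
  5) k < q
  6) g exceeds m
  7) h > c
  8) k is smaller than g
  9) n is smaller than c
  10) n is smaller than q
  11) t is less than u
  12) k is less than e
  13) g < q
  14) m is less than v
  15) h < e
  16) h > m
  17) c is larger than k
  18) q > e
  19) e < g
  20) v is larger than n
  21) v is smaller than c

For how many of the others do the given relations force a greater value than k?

6

Directly above k: c, e, g, q.
One step further: h, u (6 so far).
Nothing else is reachable above k; 6 in all.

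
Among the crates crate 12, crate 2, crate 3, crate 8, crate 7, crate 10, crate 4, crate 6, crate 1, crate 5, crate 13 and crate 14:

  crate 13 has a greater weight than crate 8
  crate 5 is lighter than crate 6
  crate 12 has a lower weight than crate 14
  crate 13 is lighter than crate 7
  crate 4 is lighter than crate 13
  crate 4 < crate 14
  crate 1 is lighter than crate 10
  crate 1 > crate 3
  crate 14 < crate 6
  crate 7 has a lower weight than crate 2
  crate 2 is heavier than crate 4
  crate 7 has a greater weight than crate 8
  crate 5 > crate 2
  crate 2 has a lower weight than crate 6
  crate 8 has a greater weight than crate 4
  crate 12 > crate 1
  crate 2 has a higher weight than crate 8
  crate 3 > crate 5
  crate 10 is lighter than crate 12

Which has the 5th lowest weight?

crate 2

Chaining the given pairs: crate 4 < crate 8 < crate 13 < crate 7 < crate 2 < crate 5 < crate 3 < crate 1 < crate 10 < crate 12 < crate 14 < crate 6.
Counting 5 from the smallest end gives crate 2.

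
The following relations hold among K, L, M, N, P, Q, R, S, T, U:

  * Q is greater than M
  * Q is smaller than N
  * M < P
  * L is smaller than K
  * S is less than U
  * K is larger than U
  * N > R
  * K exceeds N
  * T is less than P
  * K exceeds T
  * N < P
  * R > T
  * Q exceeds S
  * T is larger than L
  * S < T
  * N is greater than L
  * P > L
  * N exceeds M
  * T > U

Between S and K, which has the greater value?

Following the relations from S: S < U < T < R < N < K.
So S < K; K is the larger of the two.

K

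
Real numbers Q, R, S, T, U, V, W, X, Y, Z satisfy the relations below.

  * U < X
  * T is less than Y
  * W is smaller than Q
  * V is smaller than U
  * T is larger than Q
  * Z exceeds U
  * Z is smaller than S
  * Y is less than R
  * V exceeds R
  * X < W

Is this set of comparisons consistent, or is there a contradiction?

inconsistent

We have U < X stated directly, yet also X < W < Q < T < Y < R < V < U by chaining the others — so X < U. Contradiction.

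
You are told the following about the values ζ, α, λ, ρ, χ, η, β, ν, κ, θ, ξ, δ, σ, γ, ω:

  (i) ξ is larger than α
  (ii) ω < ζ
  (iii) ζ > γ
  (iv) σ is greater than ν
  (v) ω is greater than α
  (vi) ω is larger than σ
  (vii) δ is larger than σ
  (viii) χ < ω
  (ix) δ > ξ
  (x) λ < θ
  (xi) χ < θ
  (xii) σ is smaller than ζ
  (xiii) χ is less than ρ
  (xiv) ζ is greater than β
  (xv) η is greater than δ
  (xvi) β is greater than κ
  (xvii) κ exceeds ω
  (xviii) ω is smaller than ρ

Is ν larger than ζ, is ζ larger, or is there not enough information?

ζ

ν < σ and σ < ω give ν < ω.
Then ω < κ extends the chain to κ.
Then κ < β extends the chain to β.
Then β < ζ extends the chain to ζ.
So ζ is larger.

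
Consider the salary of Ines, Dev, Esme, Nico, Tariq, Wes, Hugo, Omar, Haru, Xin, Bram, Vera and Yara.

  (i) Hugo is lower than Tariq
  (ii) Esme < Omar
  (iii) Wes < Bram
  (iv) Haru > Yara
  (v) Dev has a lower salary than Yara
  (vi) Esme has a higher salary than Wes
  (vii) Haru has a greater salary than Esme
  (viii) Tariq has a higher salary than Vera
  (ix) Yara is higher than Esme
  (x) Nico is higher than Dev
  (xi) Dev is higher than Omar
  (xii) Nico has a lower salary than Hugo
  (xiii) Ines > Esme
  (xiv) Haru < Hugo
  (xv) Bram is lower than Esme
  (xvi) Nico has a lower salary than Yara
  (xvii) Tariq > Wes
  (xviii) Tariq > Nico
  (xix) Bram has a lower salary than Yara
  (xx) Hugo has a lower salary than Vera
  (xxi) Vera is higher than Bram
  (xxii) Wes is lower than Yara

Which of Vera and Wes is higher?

Vera

The relevant relations are Wes < Bram; Bram < Esme; Esme < Omar; Omar < Dev; Dev < Nico; Nico < Yara; Yara < Haru; Haru < Hugo; Hugo < Vera.
Together: Wes < Bram < Esme < Omar < Dev < Nico < Yara < Haru < Hugo < Vera.
So Wes < Vera; Vera is the higher of the two.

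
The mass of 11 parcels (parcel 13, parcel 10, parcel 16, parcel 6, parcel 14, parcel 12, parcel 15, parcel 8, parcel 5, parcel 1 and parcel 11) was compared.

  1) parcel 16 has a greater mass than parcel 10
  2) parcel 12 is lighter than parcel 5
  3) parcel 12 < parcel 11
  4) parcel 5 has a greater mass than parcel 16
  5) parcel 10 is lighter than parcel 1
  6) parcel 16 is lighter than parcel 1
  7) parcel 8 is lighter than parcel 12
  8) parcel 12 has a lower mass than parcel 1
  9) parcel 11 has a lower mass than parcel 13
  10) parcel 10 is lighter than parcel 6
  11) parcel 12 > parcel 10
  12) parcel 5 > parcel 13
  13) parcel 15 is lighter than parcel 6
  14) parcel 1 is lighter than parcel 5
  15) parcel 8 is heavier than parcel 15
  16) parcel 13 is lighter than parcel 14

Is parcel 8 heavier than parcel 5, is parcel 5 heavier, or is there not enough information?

Link the given pairs in sequence: parcel 8 < parcel 12; parcel 12 < parcel 11; parcel 11 < parcel 13; parcel 13 < parcel 5.
Together: parcel 8 < parcel 12 < parcel 11 < parcel 13 < parcel 5.
So parcel 5 is heavier.

parcel 5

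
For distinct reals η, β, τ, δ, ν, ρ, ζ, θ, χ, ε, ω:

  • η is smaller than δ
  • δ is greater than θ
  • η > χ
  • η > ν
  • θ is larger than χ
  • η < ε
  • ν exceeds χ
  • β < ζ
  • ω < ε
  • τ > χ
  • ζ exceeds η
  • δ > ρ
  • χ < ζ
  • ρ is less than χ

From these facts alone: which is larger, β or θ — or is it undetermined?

Following every chain through θ: above θ we get δ; below θ we get ρ, χ.
β is not reached, and no chain runs the other way from β to θ.
So the given relations leave the order of θ and β undetermined.

undetermined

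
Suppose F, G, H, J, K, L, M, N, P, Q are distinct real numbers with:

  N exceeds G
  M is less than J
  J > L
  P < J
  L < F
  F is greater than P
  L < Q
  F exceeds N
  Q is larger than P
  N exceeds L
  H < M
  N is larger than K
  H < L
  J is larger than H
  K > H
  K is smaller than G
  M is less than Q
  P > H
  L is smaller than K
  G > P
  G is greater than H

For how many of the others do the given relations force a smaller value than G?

From G the given relations immediately reach H, K, P.
From those, L — 4 in total.
Nothing else is reachable below G; 4 in all.

4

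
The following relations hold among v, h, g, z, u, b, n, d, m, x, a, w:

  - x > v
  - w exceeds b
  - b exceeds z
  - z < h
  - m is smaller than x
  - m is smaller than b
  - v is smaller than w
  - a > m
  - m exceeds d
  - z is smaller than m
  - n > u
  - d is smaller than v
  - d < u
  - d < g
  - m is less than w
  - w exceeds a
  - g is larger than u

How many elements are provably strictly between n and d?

Chaining upward from d reaches: u, v, m, a, g, b, x, w.
Chaining downward from n reaches: u.
Strictly between d and n are those in both lists: u — 1 element.

1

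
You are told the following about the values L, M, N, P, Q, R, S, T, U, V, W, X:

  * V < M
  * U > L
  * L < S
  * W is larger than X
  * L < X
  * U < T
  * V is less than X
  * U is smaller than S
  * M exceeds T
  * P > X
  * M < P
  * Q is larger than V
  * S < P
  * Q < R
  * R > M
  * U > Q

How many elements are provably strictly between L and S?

Chaining upward from L reaches: X, U, T, M, W, R, P.
Chaining downward from S reaches: V, Q, U.
Strictly between L and S are those in both lists: U — 1 element.

1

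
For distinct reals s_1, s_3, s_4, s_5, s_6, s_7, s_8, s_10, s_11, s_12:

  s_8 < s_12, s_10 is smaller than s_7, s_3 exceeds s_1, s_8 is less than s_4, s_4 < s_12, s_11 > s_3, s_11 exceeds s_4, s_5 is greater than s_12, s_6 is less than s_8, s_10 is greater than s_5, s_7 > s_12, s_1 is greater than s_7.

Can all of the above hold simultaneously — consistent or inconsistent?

consistent

Every relation is compatible with s_6 < s_8 < s_4 < s_12 < s_5 < s_10 < s_7 < s_1 < s_3 < s_11; the set is consistent.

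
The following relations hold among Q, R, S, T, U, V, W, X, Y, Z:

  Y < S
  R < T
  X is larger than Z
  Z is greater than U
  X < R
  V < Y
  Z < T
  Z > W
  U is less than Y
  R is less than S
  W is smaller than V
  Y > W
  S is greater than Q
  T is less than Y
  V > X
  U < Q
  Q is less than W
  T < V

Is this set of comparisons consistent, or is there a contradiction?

consistent

Every relation is compatible with U < Q < W < Z < X < R < T < V < Y < S; the set is consistent.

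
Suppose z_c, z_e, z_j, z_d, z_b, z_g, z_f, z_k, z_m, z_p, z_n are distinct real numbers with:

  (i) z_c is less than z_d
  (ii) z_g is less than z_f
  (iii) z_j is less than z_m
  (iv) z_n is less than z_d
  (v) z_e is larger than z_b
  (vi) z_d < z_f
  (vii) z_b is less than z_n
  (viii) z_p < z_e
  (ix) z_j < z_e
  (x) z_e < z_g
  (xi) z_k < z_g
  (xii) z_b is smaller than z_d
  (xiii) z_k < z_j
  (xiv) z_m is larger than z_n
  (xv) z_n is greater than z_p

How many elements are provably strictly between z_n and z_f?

The relations place z_n below z_f. An element lies strictly between them when it is forced above z_n and also forced below z_f.
Above z_n: {z_m, z_d}. Below z_f: {z_k, z_b, z_p, z_j, z_e, z_c, z_g, z_d}.
Intersection: {z_d} — 1.

1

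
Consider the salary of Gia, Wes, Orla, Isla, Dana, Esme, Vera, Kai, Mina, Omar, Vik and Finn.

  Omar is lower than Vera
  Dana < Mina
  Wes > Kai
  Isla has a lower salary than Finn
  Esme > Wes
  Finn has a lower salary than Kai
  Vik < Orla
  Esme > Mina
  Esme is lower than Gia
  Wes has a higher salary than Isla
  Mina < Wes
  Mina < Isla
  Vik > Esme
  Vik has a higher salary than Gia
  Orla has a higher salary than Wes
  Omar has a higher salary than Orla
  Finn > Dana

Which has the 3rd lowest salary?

Isla

Piecing the relations together gives one ordering: Dana < Mina < Isla < Finn < Kai < Wes < Esme < Gia < Vik < Orla < Omar < Vera.
The 3rd smallest is Isla.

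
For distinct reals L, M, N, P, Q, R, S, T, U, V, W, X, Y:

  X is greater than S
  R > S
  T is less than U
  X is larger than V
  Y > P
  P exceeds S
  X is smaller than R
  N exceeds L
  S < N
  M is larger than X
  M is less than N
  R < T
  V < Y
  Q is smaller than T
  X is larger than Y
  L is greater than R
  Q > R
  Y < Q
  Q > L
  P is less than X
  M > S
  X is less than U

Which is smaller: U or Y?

Y

Y < X and X < R give Y < R.
With R < L: Y < X < R < L.
With L < Q: Y < X < R < L < Q.
Then Q < T extends the chain to T.
With T < U: Y < X < R < L < Q < T < U.
So Y < U; Y is the smaller of the two.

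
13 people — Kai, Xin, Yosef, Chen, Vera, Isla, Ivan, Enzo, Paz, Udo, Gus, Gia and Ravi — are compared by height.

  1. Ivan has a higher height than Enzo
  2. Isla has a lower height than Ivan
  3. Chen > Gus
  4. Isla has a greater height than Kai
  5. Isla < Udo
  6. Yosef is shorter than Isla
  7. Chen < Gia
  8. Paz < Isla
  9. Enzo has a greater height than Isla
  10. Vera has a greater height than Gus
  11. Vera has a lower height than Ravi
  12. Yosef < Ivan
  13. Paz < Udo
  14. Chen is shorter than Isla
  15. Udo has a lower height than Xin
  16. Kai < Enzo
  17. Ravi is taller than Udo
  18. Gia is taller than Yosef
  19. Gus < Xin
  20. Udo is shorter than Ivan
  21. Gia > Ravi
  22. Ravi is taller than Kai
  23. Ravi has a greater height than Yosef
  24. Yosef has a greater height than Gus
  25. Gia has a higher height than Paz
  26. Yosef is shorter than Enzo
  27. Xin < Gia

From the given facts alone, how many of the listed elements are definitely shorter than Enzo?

From Enzo the given relations immediately reach Kai, Yosef, Isla.
From those, Paz, Gus, Chen — 6 in total.
No other element is forced below Enzo by the given relations, so the count is 6.

6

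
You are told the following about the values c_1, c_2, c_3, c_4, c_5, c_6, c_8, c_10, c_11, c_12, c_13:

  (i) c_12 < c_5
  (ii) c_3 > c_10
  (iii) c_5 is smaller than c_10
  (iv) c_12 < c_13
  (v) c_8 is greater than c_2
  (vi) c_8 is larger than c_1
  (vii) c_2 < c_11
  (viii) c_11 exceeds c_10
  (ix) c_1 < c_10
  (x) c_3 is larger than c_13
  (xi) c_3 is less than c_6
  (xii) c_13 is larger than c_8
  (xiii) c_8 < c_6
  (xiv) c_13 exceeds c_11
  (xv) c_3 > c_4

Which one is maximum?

c_6

Chaining downward from c_6: directly below it, c_8, c_3; then c_4, c_1, c_2, c_10, c_13; then c_12, c_5, c_11.
That covers every other element, and nothing is given above c_6, so c_6 is the maximum.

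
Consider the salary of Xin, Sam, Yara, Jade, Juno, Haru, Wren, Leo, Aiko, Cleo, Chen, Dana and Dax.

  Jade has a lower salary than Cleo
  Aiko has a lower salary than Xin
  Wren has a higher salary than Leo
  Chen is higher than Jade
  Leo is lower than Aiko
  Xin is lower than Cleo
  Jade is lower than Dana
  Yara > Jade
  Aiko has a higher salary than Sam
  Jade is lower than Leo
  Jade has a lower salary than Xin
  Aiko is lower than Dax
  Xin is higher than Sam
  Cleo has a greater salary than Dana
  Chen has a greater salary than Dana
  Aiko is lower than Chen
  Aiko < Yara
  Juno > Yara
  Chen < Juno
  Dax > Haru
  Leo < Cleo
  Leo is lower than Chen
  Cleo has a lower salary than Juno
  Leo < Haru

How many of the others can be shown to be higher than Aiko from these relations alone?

Directly above Aiko: Dax, Xin, Chen, Yara.
One step further: Cleo, Juno (6 so far).
Nothing else is reachable above Aiko; 6 in all.

6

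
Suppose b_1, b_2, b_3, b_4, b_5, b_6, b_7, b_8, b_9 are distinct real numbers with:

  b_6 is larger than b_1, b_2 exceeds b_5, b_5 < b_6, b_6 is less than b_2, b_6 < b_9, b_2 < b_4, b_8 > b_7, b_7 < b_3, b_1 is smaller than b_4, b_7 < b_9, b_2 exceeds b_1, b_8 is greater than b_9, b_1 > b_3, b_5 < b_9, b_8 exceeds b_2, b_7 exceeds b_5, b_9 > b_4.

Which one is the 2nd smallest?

b_7

Chaining the given pairs: b_5 < b_7 < b_3 < b_1 < b_6 < b_2 < b_4 < b_9 < b_8.
Counting 2 from the smallest end gives b_7.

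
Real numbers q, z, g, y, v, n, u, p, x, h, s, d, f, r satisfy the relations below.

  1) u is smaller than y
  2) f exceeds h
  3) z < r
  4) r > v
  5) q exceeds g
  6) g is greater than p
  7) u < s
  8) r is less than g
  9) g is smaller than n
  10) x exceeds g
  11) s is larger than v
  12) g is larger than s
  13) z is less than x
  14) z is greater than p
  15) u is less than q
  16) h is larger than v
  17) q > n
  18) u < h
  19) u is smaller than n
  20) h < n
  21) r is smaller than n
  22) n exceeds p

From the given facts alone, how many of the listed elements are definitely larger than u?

Directly above u: y, s, h, n, q.
One step further: f, g (7 so far).
One step further: x (8 so far).
Nothing else is reachable above u; 8 in all.

8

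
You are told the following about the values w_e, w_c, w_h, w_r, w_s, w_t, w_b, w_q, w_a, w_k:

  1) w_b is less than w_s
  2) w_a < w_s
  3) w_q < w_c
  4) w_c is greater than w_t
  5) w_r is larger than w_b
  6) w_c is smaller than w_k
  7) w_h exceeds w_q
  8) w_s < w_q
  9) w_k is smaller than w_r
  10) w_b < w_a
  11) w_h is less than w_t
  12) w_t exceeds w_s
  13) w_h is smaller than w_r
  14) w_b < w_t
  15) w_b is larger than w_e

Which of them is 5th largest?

Chaining the given pairs: w_e < w_b < w_a < w_s < w_q < w_h < w_t < w_c < w_k < w_r.
Counting 5 from the largest end gives w_h.

w_h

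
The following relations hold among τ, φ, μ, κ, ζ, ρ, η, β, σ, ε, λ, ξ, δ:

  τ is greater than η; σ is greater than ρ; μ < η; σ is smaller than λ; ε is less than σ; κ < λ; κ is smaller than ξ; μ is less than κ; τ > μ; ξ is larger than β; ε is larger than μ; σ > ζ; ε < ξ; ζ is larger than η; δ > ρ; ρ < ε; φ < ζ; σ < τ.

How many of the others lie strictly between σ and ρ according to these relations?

Chaining upward from ρ reaches: ε, ξ, δ, τ, λ.
Chaining downward from σ reaches: μ, φ, ε, η, ζ.
Strictly between ρ and σ are those in both lists: ε — 1 element.

1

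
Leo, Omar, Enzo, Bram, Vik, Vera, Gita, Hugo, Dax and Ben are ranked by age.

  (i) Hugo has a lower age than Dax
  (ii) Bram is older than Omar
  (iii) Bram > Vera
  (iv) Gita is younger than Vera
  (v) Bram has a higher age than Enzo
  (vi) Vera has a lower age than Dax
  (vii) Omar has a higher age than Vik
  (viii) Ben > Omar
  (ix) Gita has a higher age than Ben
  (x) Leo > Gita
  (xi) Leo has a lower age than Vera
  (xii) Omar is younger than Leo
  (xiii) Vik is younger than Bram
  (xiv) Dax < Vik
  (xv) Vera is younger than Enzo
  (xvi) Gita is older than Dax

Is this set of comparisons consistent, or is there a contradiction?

We have Vera < Dax stated directly, yet also Dax < Vik < Omar < Ben < Gita < Leo < Vera by chaining the others — so Dax < Vera. Contradiction.

inconsistent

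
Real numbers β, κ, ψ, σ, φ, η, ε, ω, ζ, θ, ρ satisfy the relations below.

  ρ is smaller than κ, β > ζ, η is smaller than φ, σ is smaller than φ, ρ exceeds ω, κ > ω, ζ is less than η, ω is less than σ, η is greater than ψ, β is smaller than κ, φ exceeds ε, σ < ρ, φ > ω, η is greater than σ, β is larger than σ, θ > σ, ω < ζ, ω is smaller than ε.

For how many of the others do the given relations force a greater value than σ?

From σ the given relations immediately reach θ, η, ρ, β, φ.
From those, κ — 6 in total.
Nothing else is reachable above σ; 6 in all.

6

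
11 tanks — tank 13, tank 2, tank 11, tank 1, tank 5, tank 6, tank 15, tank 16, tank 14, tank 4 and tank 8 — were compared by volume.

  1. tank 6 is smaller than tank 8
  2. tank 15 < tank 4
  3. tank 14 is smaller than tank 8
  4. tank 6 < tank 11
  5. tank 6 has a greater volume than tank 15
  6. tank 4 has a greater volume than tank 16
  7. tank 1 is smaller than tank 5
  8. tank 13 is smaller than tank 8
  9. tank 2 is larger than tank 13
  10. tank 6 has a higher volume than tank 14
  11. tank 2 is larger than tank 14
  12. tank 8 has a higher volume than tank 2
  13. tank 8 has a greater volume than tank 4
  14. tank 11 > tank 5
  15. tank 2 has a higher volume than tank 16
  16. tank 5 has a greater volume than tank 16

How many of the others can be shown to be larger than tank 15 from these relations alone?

The elements the relations force above tank 15 are tank 4, tank 6, tank 8, tank 11 — no chain reaches any other.
That is 4.

4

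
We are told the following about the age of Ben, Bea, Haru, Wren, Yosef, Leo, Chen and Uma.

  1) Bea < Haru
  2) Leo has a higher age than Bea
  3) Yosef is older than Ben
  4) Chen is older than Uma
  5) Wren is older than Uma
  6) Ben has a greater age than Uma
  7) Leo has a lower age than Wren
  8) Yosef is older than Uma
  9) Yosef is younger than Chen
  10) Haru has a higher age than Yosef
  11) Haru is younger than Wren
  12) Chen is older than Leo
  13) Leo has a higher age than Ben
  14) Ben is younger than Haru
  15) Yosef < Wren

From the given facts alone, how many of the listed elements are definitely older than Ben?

5

Directly above Ben: Yosef, Leo, Haru.
One step further: Chen, Wren (5 so far).
No other element is forced above Ben by the given relations, so the count is 5.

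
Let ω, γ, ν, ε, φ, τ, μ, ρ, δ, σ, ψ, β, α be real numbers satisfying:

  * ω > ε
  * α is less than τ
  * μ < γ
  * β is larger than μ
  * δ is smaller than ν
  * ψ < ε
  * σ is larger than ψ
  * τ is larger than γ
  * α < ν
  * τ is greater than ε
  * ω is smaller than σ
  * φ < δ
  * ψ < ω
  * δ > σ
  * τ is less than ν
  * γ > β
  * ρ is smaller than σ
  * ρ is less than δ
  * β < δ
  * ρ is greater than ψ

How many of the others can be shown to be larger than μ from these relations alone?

From μ the given relations immediately reach β, γ.
From those, τ, δ — 4 in total.
From those, ν — 5 in total.
No other element is forced above μ by the given relations, so the count is 5.

5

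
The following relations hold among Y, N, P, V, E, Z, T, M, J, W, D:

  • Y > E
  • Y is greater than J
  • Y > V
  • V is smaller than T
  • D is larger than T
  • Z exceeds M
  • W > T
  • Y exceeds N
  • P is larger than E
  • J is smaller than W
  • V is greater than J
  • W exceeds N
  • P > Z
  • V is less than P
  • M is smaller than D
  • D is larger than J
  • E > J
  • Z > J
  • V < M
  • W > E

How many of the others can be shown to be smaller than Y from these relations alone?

From Y the given relations immediately reach J, E, V, N.
No other element is forced below Y by the given relations, so the count is 4.

4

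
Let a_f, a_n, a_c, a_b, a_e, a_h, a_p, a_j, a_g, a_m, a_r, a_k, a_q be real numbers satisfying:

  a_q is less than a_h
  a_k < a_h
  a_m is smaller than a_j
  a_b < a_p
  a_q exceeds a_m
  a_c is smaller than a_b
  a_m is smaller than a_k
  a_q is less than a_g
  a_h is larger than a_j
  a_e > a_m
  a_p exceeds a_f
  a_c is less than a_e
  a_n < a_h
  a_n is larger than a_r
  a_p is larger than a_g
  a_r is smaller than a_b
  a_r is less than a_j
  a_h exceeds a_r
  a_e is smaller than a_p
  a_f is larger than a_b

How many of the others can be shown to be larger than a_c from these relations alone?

4

The elements the relations force above a_c are a_e, a_b, a_f, a_p — no chain reaches any other.
That is 4.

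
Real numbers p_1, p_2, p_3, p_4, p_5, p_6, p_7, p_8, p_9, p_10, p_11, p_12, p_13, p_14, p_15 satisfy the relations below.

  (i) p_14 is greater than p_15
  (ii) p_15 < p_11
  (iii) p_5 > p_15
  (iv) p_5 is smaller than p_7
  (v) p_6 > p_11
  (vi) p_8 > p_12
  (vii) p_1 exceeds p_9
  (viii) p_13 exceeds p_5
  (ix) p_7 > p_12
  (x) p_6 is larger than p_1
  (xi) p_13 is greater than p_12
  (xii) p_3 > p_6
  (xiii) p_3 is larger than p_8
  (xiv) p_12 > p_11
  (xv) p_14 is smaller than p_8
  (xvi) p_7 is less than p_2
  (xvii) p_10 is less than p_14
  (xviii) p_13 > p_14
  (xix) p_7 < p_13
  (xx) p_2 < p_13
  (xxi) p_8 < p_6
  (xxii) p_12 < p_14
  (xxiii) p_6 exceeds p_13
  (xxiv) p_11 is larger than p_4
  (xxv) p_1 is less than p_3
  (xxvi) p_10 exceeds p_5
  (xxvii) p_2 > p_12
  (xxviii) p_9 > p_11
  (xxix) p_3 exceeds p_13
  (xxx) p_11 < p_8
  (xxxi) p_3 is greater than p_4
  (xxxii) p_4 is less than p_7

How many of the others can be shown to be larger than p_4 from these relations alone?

11

Directly above p_4: p_11, p_7, p_3.
One step further: p_12, p_9, p_2, p_13, p_8, p_6 (9 so far).
One step further: p_1, p_14 (11 so far).
Nothing else is reachable above p_4; 11 in all.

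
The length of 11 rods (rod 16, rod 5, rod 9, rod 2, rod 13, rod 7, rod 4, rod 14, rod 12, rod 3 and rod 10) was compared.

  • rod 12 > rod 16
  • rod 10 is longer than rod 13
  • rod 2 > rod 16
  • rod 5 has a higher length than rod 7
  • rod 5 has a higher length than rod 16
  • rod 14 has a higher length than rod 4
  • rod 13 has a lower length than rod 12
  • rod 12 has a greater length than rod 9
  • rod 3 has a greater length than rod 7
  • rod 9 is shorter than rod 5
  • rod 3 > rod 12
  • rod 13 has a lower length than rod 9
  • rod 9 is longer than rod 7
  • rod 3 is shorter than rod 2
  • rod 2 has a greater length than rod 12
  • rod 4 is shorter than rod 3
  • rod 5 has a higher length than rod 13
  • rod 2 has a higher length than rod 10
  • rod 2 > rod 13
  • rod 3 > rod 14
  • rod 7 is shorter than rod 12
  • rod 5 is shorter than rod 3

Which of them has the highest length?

Chaining downward from rod 2: directly below it, rod 13, rod 16, rod 10, rod 12, rod 3; then rod 7, rod 9, rod 4, rod 14, rod 5.
That covers every other element, and nothing is given above rod 2, so rod 2 is the highest length.

rod 2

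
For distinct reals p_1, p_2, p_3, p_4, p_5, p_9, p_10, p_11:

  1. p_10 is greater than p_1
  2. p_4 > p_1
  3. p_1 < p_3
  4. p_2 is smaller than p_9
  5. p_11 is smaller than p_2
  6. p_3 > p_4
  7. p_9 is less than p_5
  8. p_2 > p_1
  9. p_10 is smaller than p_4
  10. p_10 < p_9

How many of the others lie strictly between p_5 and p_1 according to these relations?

3

The relations place p_1 below p_5. An element lies strictly between them when it is forced above p_1 and also forced below p_5.
Above p_1: {p_10, p_2, p_9, p_4, p_3}. Below p_5: {p_11, p_10, p_2, p_9}.
Intersection: {p_10, p_2, p_9} — 3.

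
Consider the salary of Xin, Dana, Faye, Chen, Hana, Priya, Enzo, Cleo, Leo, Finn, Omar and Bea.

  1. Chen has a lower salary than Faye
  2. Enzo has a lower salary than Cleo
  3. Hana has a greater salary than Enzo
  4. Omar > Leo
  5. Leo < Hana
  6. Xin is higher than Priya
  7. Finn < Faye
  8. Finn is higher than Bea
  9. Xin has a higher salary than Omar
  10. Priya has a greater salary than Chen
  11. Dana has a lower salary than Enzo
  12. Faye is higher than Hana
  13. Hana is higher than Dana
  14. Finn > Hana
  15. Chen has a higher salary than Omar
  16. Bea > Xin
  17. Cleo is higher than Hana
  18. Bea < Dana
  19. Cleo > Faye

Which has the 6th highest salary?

Dana

Piecing the relations together gives one ordering: Leo < Omar < Chen < Priya < Xin < Bea < Dana < Enzo < Hana < Finn < Faye < Cleo.
Counting 6 from the largest end gives Dana.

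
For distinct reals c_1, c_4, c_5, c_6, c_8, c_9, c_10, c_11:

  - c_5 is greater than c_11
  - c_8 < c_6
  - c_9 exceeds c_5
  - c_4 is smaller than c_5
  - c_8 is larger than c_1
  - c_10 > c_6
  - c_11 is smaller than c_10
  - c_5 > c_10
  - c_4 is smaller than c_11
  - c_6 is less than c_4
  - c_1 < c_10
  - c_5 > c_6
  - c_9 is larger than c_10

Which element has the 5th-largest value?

c_4

The consecutive relations fix a unique order: c_1 < c_8 < c_6 < c_4 < c_11 < c_10 < c_5 < c_9.
The 5th largest is c_4.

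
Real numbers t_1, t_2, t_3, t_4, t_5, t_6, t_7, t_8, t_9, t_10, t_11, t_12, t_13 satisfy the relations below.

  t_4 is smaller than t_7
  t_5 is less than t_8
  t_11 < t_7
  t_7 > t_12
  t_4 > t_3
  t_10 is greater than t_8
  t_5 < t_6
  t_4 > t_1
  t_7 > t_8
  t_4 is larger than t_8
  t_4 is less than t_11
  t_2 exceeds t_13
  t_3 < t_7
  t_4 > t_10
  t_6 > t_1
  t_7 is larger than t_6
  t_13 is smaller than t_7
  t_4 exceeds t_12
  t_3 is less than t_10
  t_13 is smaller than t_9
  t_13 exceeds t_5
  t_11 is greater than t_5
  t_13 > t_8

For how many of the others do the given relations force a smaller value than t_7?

10

Directly below t_7: t_8, t_13, t_3, t_12, t_6, t_4, t_11.
One step further: t_5, t_1, t_10 (10 so far).
Nothing else is reachable below t_7; 10 in all.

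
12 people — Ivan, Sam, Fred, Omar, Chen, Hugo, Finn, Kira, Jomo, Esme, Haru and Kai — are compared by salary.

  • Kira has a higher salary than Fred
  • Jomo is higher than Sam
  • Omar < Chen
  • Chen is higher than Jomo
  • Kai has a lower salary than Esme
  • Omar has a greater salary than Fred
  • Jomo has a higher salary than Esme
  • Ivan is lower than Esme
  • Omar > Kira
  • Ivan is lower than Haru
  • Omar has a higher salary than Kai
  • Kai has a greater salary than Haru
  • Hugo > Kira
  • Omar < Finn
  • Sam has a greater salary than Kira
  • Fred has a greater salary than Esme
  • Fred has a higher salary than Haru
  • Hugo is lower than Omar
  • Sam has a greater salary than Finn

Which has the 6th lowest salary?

Chaining the given pairs: Ivan < Haru < Kai < Esme < Fred < Kira < Hugo < Omar < Finn < Sam < Jomo < Chen.
The 6th smallest is Kira.

Kira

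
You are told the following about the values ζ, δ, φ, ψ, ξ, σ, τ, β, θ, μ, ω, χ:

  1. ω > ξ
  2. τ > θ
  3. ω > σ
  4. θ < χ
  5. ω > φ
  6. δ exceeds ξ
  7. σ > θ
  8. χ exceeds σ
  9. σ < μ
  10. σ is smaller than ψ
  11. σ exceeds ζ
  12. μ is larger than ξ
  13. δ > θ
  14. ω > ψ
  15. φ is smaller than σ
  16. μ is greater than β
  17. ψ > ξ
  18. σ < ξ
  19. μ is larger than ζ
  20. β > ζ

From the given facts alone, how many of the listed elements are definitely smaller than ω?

The elements the relations force below ω are ζ, θ, φ, σ, ξ, ψ — no chain reaches any other.
That is 6.

6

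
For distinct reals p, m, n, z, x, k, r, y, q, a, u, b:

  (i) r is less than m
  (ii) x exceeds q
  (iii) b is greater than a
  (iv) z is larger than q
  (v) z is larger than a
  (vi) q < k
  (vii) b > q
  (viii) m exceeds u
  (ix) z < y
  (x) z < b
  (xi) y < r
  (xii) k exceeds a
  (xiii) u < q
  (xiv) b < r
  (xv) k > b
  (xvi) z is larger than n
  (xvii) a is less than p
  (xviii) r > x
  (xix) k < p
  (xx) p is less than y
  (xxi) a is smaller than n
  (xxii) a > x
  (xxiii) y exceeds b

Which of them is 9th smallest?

The consecutive relations fix a unique order: u < q < x < a < n < z < b < k < p < y < r < m.
The 9th smallest is p.

p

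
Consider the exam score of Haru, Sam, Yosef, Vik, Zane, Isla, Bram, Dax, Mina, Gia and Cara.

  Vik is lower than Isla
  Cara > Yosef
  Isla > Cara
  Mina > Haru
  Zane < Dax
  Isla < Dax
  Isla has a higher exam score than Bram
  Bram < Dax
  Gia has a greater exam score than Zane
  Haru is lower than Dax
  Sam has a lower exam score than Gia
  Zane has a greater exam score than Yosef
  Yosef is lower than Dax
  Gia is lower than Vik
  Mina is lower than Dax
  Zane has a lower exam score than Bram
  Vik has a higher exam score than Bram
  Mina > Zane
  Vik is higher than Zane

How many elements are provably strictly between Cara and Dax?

1

The relations place Cara below Dax. An element lies strictly between them when it is forced above Cara and also forced below Dax.
Above Cara: {Isla}. Below Dax: {Yosef, Sam, Zane, Bram, Gia, Haru, Vik, Isla, Mina}.
Intersection: {Isla} — 1.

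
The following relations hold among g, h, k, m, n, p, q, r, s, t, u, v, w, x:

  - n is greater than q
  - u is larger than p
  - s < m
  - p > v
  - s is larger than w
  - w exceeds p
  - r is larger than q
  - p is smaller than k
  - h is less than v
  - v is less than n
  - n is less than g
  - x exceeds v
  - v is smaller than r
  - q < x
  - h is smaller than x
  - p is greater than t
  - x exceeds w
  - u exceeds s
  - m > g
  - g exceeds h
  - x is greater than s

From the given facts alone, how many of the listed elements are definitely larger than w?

4

From w the given relations immediately reach s, x.
From those, m, u — 4 in total.
No other element is forced above w by the given relations, so the count is 4.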